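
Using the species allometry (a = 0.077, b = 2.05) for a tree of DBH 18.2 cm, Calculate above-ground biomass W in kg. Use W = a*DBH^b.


Formula: W = a * DBH^b  (allometric power law)
DBH^b = 18.2^2.05 = 382.9538
W = 0.077 * 382.9538 = 29.5 kg

29.5


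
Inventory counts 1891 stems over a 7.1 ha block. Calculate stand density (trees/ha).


Formula: Stand Density = N_trees / Area_ha
Density = 1891 trees / 7.1 ha
Density = 266 trees/ha

266


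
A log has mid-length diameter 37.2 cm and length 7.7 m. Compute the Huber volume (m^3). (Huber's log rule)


Huber: V = Am * L,  Am = pi*(Dm/200)^2
Am = pi*(37.2/200)^2 = 0.108687 m^2
V = 0.108687*7.7 = 0.8369 m^3

0.8369


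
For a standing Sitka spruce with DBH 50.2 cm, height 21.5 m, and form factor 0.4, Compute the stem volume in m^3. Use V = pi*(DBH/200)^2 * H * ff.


Formula: V = pi * (DBH/200)^2 * H * ff
Radius = DBH/200 = 50.2/200 = 0.251 m
Radius^2 = 0.251^2 = 0.063001 m^2
V = pi * 0.063001 * 21.5 * 0.4
V = 1.702 m^3

1.702


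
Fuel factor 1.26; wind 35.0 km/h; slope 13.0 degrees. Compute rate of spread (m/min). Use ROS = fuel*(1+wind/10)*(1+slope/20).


Formula: ROS = fuel * (1 + wind/10) * (1 + slope/20)
Wind factor = 1 + 35.0/10 = 4.5
Slope factor = 1 + 13.0/20 = 1.65
ROS = 1.26 * 4.5 * 1.65 = 9.36 m/min

9.36


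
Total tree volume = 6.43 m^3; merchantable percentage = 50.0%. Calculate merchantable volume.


Formula: MV = V_total * (merchantable_pct / 100)
Merchantable fraction = 50.0% / 100 = 0.5
MV = 6.43 m^3 * 0.5 = 3.215 m^3

3.215


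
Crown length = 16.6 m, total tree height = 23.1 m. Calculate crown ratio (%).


Formula: Crown Ratio = (Crown Length / Total Height) * 100
CR = (16.6 m / 23.1 m) * 100
CR = 0.7186 * 100 = 71.9%

71.9


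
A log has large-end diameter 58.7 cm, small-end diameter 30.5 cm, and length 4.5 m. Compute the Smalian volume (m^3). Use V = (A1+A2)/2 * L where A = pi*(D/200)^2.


Smalian: V = (A1 + A2)/2 * L,  A = pi*(D/200)^2
A1 = pi*(58.7/200)^2 = 0.270624 m^2
A2 = pi*(30.5/200)^2 = 0.073062 m^2
V = (0.270624+0.073062)/2*4.5 = 0.7733 m^3

0.7733


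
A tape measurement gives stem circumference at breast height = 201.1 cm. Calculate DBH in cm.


Formula: DBH = C / pi
DBH = 201.1 / pi
pi = 3.14159...
DBH = 64.0 cm

64.0


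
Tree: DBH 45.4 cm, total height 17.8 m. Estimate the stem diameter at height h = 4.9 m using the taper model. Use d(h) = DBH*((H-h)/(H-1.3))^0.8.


Taper: d(h) = DBH * ((H - h) / (H - 1.3))^0.8
Numerator = H - h = 17.8 - 4.9 = 12.9 m
Denominator = H - 1.3 = 17.8 - 1.3 = 16.5 m
Ratio = 12.9 / 16.5 = 0.78182
d = 45.4 * 0.78182^0.8 = 37.3 cm

37.3


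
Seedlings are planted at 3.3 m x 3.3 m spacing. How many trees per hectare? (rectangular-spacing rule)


Formula: TPH = 10000 m^2/ha / (spacing_x * spacing_y)
Area per tree = 3.3 m * 3.3 m = 10.89 m^2
TPH = 10000 / 10.89 = 918 trees/ha

918


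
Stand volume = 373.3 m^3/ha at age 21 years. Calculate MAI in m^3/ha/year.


Formula: MAI = Total Volume / Stand Age
MAI = 373.3 m^3/ha / 21 years
MAI = 17.78 m^3/ha/year

17.78


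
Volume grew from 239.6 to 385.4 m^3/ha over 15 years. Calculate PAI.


Formula: PAI = (V_T2 - V_T1) / (T2 - T1)
Volume increment = 385.4 - 239.6 = 145.8 m^3/ha
PAI = 145.8 / 15 = 9.72 m^3/ha/year

9.72


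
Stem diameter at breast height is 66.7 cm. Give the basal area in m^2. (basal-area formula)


Formula: BA = pi * (DBH/2)^2 / 10000  (cm^2 to m^2)
Radius = DBH/2 = 66.7/2 = 33.35 cm
BA = pi * 33.35^2 / 10000
   = 3494.15 cm^2 / 10000
   = 0.3494 m^2

0.3494


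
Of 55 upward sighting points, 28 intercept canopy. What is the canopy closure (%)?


Formula: Canopy closure = covered points / total points * 100
Closure = 28 / 55 * 100
Closure = 0.5091 * 100 = 50.9%

50.9


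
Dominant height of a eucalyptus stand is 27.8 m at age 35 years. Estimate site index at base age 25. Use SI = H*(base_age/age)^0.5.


Formula: SI = H_dom * (base_age / age)^0.5
Age ratio = 25 / 35 = 0.71429
sqrt(age_ratio) = 0.84515
SI = 27.8 * 0.84515 = 23.5 m

23.5


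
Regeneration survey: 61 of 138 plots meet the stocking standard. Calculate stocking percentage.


Formula: Stocking % = stocked plots / total plots * 100
Stocking = 61 / 138 * 100
Stocking = 0.442 * 100 = 44.2%

44.2


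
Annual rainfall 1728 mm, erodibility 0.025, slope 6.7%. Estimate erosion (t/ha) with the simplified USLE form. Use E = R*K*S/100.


Formula: E = R * K * S / 100  (simplified USLE)
R * K = 1728 * 0.025 = 43.2
E = 43.2 * 6.7 / 100 = 2.89 t/ha

2.89


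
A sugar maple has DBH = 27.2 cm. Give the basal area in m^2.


Formula: BA = pi * (DBH/2)^2 / 10000  (cm^2 to m^2)
Radius = DBH/2 = 27.2/2 = 13.6 cm
BA = pi * 13.6^2 / 10000
   = 581.069 cm^2 / 10000
   = 0.0581 m^2

0.0581


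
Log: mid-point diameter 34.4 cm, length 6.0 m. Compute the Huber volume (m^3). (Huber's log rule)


Huber: V = Am * L,  Am = pi*(Dm/200)^2
Am = pi*(34.4/200)^2 = 0.092941 m^2
V = 0.092941*6.0 = 0.5576 m^3

0.5576


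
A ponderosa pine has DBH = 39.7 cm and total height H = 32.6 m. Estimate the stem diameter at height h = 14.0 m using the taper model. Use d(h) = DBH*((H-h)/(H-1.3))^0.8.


Taper: d(h) = DBH * ((H - h) / (H - 1.3))^0.8
Numerator = H - h = 32.6 - 14.0 = 18.6 m
Denominator = H - 1.3 = 32.6 - 1.3 = 31.3 m
Ratio = 18.6 / 31.3 = 0.59425
d = 39.7 * 0.59425^0.8 = 26.2 cm

26.2


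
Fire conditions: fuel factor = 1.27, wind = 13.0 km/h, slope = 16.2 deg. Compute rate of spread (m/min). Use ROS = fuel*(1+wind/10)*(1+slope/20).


Formula: ROS = fuel * (1 + wind/10) * (1 + slope/20)
Wind factor = 1 + 13.0/10 = 2.3
Slope factor = 1 + 16.2/20 = 1.81
ROS = 1.27 * 2.3 * 1.81 = 5.29 m/min

5.29


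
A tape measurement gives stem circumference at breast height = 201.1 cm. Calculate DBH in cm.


Formula: DBH = C / pi
DBH = 201.1 / pi
pi = 3.14159...
DBH = 64.0 cm

64.0


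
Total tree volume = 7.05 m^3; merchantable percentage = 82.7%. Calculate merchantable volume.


Formula: MV = V_total * (merchantable_pct / 100)
Merchantable fraction = 82.7% / 100 = 0.827
MV = 7.05 m^3 * 0.827 = 5.83 m^3

5.83


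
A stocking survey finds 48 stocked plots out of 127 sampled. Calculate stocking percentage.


Formula: Stocking % = stocked plots / total plots * 100
Stocking = 48 / 127 * 100
Stocking = 0.378 * 100 = 37.8%

37.8


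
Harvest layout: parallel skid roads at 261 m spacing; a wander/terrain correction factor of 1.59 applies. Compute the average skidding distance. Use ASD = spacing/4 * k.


Formula: ASD = (spacing / 4) * correction
Uncorrected distance = spacing / 4 = 261 / 4 = 65.25 m
ASD = 65.25 * 1.59 = 104 m

104


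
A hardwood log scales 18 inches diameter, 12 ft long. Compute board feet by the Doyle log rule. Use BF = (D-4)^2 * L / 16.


Doyle: BF = (D - 4)^2 * L / 16
Adjusted diameter = 18 - 4 = 14 in
(D-4)^2 = 14^2 = 196
BF = 196 * 12 / 16 = 147 BF

147


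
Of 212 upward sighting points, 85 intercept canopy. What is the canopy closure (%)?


Formula: Canopy closure = covered points / total points * 100
Closure = 85 / 212 * 100
Closure = 0.4009 * 100 = 40.1%

40.1


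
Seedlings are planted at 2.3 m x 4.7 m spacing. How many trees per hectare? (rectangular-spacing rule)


Formula: TPH = 10000 m^2/ha / (spacing_x * spacing_y)
Area per tree = 2.3 m * 4.7 m = 10.81 m^2
TPH = 10000 / 10.81 = 925 trees/ha

925


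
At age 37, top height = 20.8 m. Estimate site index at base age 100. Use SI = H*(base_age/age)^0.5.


Formula: SI = H_dom * (base_age / age)^0.5
Age ratio = 100 / 37 = 2.7027
sqrt(age_ratio) = 1.64399
SI = 20.8 * 1.64399 = 34.2 m

34.2


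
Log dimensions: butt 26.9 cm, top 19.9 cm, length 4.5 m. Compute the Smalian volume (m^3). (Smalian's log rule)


Smalian: V = (A1 + A2)/2 * L,  A = pi*(D/200)^2
A1 = pi*(26.9/200)^2 = 0.056832 m^2
A2 = pi*(19.9/200)^2 = 0.031103 m^2
V = (0.056832+0.031103)/2*4.5 = 0.1979 m^3

0.1979


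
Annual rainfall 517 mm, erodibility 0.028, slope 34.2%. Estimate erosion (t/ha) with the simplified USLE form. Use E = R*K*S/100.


Formula: E = R * K * S / 100  (simplified USLE)
R * K = 517 * 0.028 = 14.476
E = 14.476 * 34.2 / 100 = 4.95 t/ha

4.95


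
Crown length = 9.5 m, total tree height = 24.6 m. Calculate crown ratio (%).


Formula: Crown Ratio = (Crown Length / Total Height) * 100
CR = (9.5 m / 24.6 m) * 100
CR = 0.3862 * 100 = 38.6%

38.6


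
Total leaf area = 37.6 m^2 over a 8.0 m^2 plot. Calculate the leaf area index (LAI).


Formula: LAI = total leaf area / ground area  (dimensionless)
LAI = 37.6 m^2 / 8.0 m^2
LAI = 4.7

4.7


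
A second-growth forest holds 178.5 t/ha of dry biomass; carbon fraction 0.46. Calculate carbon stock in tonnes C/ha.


Formula: Carbon Stock = Biomass * Carbon Fraction
C = 178.5 t/ha * 0.46
C = 82.1 t C/ha

82.1


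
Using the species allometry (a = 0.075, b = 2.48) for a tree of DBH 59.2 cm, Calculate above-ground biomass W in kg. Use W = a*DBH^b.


Formula: W = a * DBH^b  (allometric power law)
DBH^b = 59.2^2.48 = 24851.799
W = 0.075 * 24851.799 = 1863.9 kg

1863.9


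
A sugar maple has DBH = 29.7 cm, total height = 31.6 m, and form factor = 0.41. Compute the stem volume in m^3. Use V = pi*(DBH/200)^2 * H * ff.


Formula: V = pi * (DBH/200)^2 * H * ff
Radius = DBH/200 = 29.7/200 = 0.1485 m
Radius^2 = 0.1485^2 = 0.02205225 m^2
V = pi * 0.02205225 * 31.6 * 0.41
V = 0.898 m^3

0.898


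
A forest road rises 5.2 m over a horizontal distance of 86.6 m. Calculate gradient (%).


Formula: Gradient = rise / run * 100
Gradient = 5.2 / 86.6 * 100 = 6.0%

6.0


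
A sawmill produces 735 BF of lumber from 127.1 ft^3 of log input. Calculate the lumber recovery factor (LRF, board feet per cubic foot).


Formula: LRF = Lumber Output (BF) / Log Input (ft^3)
LRF = 735 BF / 127.1 ft^3
LRF = 5.78 BF/ft^3

5.78


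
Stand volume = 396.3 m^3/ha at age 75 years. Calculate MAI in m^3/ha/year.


Formula: MAI = Total Volume / Stand Age
MAI = 396.3 m^3/ha / 75 years
MAI = 5.28 m^3/ha/year

5.28


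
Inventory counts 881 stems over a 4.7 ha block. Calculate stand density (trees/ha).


Formula: Stand Density = N_trees / Area_ha
Density = 881 trees / 4.7 ha
Density = 187 trees/ha

187


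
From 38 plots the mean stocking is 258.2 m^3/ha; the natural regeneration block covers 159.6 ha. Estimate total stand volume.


Formula: Total Volume = Mean Volume per ha * Total Area
Total Volume = 258.2 m^3/ha * 159.6 ha
Total Volume = 41209 m^3

41209


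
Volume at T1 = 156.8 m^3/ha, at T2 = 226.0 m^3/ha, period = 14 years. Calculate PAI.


Formula: PAI = (V_T2 - V_T1) / (T2 - T1)
Volume increment = 226.0 - 156.8 = 69.2 m^3/ha
PAI = 69.2 / 14 = 4.94 m^3/ha/year

4.94


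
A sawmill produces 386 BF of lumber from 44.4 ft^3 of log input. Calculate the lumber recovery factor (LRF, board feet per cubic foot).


Formula: LRF = Lumber Output (BF) / Log Input (ft^3)
LRF = 386 BF / 44.4 ft^3
LRF = 8.69 BF/ft^3

8.69


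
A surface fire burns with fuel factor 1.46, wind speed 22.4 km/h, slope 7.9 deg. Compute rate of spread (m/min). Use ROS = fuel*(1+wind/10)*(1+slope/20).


Formula: ROS = fuel * (1 + wind/10) * (1 + slope/20)
Wind factor = 1 + 22.4/10 = 3.24
Slope factor = 1 + 7.9/20 = 1.395
ROS = 1.46 * 3.24 * 1.395 = 6.6 m/min

6.6


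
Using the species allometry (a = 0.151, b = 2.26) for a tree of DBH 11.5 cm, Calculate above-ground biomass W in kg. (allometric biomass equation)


Formula: W = a * DBH^b  (allometric power law)
DBH^b = 11.5^2.26 = 249.5612
W = 0.151 * 249.5612 = 37.7 kg

37.7


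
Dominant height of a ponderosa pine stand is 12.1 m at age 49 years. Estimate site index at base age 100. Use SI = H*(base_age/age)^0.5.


Formula: SI = H_dom * (base_age / age)^0.5
Age ratio = 100 / 49 = 2.04082
sqrt(age_ratio) = 1.42857
SI = 12.1 * 1.42857 = 17.3 m

17.3


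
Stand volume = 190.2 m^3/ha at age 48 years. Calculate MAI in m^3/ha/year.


Formula: MAI = Total Volume / Stand Age
MAI = 190.2 m^3/ha / 48 years
MAI = 3.96 m^3/ha/year

3.96


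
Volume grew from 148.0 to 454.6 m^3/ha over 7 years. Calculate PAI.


Formula: PAI = (V_T2 - V_T1) / (T2 - T1)
Volume increment = 454.6 - 148.0 = 306.6 m^3/ha
PAI = 306.6 / 7 = 43.8 m^3/ha/year

43.8


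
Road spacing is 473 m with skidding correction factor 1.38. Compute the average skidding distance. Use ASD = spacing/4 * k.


Formula: ASD = (spacing / 4) * correction
Uncorrected distance = spacing / 4 = 473 / 4 = 118.25 m
ASD = 118.25 * 1.38 = 163 m

163


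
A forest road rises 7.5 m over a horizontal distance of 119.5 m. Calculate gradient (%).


Formula: Gradient = rise / run * 100
Gradient = 7.5 / 119.5 * 100 = 6.3%

6.3


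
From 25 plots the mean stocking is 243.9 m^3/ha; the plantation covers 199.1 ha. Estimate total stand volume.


Formula: Total Volume = Mean Volume per ha * Total Area
Total Volume = 243.9 m^3/ha * 199.1 ha
Total Volume = 48560 m^3

48560


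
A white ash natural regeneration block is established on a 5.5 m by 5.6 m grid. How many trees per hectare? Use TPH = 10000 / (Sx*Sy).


Formula: TPH = 10000 m^2/ha / (spacing_x * spacing_y)
Area per tree = 5.5 m * 5.6 m = 30.8 m^2
TPH = 10000 / 30.8 = 325 trees/ha

325


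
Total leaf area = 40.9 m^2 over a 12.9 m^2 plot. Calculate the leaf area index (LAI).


Formula: LAI = total leaf area / ground area  (dimensionless)
LAI = 40.9 m^2 / 12.9 m^2
LAI = 3.17

3.17


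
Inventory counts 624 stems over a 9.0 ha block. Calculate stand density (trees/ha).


Formula: Stand Density = N_trees / Area_ha
Density = 624 trees / 9.0 ha
Density = 69 trees/ha

69


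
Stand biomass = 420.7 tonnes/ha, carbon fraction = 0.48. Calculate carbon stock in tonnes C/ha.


Formula: Carbon Stock = Biomass * Carbon Fraction
C = 420.7 t/ha * 0.48
C = 201.9 t C/ha

201.9


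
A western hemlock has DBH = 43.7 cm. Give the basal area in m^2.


Formula: BA = pi * (DBH/2)^2 / 10000  (cm^2 to m^2)
Radius = DBH/2 = 43.7/2 = 21.85 cm
BA = pi * 21.85^2 / 10000
   = 1499.867 cm^2 / 10000
   = 0.15 m^2

0.15


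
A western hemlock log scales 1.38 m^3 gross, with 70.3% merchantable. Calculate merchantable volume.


Formula: MV = V_total * (merchantable_pct / 100)
Merchantable fraction = 70.3% / 100 = 0.703
MV = 1.38 m^3 * 0.703 = 0.97 m^3

0.97


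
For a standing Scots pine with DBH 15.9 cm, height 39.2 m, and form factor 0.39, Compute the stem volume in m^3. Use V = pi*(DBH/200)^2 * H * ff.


Formula: V = pi * (DBH/200)^2 * H * ff
Radius = DBH/200 = 15.9/200 = 0.0795 m
Radius^2 = 0.0795^2 = 0.00632025 m^2
V = pi * 0.00632025 * 39.2 * 0.39
V = 0.304 m^3

0.304


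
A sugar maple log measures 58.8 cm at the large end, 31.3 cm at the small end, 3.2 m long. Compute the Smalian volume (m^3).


Smalian: V = (A1 + A2)/2 * L,  A = pi*(D/200)^2
A1 = pi*(58.8/200)^2 = 0.271547 m^2
A2 = pi*(31.3/200)^2 = 0.076945 m^2
V = (0.271547+0.076945)/2*3.2 = 0.5576 m^3

0.5576


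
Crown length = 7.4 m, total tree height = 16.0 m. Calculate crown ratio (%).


Formula: Crown Ratio = (Crown Length / Total Height) * 100
CR = (7.4 m / 16.0 m) * 100
CR = 0.4625 * 100 = 46.3%

46.3


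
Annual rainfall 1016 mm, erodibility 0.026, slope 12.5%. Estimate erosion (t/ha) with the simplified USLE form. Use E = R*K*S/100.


Formula: E = R * K * S / 100  (simplified USLE)
R * K = 1016 * 0.026 = 26.416
E = 26.416 * 12.5 / 100 = 3.3 t/ha

3.3


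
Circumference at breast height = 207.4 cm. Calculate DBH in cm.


Formula: DBH = C / pi
DBH = 207.4 / pi
pi = 3.14159...
DBH = 66.0 cm

66.0


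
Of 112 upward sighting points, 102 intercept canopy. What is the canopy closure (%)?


Formula: Canopy closure = covered points / total points * 100
Closure = 102 / 112 * 100
Closure = 0.9107 * 100 = 91.1%

91.1


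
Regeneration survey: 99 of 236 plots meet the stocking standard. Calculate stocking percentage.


Formula: Stocking % = stocked plots / total plots * 100
Stocking = 99 / 236 * 100
Stocking = 0.4195 * 100 = 41.9%

41.9


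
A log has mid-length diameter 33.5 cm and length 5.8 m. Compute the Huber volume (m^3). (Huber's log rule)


Huber: V = Am * L,  Am = pi*(Dm/200)^2
Am = pi*(33.5/200)^2 = 0.088141 m^2
V = 0.088141*5.8 = 0.5112 m^3

0.5112


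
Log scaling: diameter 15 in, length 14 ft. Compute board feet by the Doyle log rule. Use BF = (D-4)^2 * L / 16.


Doyle: BF = (D - 4)^2 * L / 16
Adjusted diameter = 15 - 4 = 11 in
(D-4)^2 = 11^2 = 121
BF = 121 * 14 / 16 = 106 BF

106


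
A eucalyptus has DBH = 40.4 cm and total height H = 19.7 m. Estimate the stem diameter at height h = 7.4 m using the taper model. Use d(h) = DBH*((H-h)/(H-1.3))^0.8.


Taper: d(h) = DBH * ((H - h) / (H - 1.3))^0.8
Numerator = H - h = 19.7 - 7.4 = 12.3 m
Denominator = H - 1.3 = 19.7 - 1.3 = 18.4 m
Ratio = 12.3 / 18.4 = 0.66848
d = 40.4 * 0.66848^0.8 = 29.3 cm

29.3


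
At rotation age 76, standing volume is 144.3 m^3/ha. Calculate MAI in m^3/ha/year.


Formula: MAI = Total Volume / Stand Age
MAI = 144.3 m^3/ha / 76 years
MAI = 1.9 m^3/ha/year

1.9


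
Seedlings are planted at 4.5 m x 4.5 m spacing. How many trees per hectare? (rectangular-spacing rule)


Formula: TPH = 10000 m^2/ha / (spacing_x * spacing_y)
Area per tree = 4.5 m * 4.5 m = 20.25 m^2
TPH = 10000 / 20.25 = 494 trees/ha

494


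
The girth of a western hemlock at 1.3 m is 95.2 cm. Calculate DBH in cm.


Formula: DBH = C / pi
DBH = 95.2 / pi
pi = 3.14159...
DBH = 30.3 cm

30.3


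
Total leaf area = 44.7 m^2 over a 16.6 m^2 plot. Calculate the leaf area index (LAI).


Formula: LAI = total leaf area / ground area  (dimensionless)
LAI = 44.7 m^2 / 16.6 m^2
LAI = 2.69

2.69


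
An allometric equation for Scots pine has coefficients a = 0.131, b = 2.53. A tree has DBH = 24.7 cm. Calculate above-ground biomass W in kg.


Formula: W = a * DBH^b  (allometric power law)
DBH^b = 24.7^2.53 = 3338.2841
W = 0.131 * 3338.2841 = 437.3 kg

437.3


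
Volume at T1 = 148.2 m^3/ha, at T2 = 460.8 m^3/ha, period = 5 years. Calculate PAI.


Formula: PAI = (V_T2 - V_T1) / (T2 - T1)
Volume increment = 460.8 - 148.2 = 312.6 m^3/ha
PAI = 312.6 / 5 = 62.52 m^3/ha/year

62.52


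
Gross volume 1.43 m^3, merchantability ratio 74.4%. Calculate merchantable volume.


Formula: MV = V_total * (merchantable_pct / 100)
Merchantable fraction = 74.4% / 100 = 0.744
MV = 1.43 m^3 * 0.744 = 1.064 m^3

1.064


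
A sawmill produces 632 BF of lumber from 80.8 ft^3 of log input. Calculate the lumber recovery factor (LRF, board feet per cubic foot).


Formula: LRF = Lumber Output (BF) / Log Input (ft^3)
LRF = 632 BF / 80.8 ft^3
LRF = 7.82 BF/ft^3

7.82


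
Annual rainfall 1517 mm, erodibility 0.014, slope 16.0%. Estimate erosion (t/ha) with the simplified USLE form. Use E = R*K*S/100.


Formula: E = R * K * S / 100  (simplified USLE)
R * K = 1517 * 0.014 = 21.238
E = 21.238 * 16.0 / 100 = 3.4 t/ha

3.4


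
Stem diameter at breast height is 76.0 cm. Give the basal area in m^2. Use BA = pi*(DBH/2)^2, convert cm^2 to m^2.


Formula: BA = pi * (DBH/2)^2 / 10000  (cm^2 to m^2)
Radius = DBH/2 = 76.0/2 = 38.0 cm
BA = pi * 38.0^2 / 10000
   = 4536.4598 cm^2 / 10000
   = 0.4536 m^2

0.4536


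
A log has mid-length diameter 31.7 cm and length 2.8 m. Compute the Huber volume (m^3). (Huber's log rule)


Huber: V = Am * L,  Am = pi*(Dm/200)^2
Am = pi*(31.7/200)^2 = 0.078924 m^2
V = 0.078924*2.8 = 0.221 m^3

0.221


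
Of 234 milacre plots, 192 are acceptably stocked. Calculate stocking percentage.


Formula: Stocking % = stocked plots / total plots * 100
Stocking = 192 / 234 * 100
Stocking = 0.8205 * 100 = 82.1%

82.1


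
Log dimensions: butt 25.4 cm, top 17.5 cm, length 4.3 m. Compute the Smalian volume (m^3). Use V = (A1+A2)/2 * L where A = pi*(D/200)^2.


Smalian: V = (A1 + A2)/2 * L,  A = pi*(D/200)^2
A1 = pi*(25.4/200)^2 = 0.050671 m^2
A2 = pi*(17.5/200)^2 = 0.024053 m^2
V = (0.050671+0.024053)/2*4.3 = 0.1607 m^3

0.1607


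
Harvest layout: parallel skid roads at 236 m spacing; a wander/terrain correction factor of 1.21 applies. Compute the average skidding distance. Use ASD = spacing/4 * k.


Formula: ASD = (spacing / 4) * correction
Uncorrected distance = spacing / 4 = 236 / 4 = 59 m
ASD = 59 * 1.21 = 71 m

71


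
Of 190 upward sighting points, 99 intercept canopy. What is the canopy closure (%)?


Formula: Canopy closure = covered points / total points * 100
Closure = 99 / 190 * 100
Closure = 0.5211 * 100 = 52.1%

52.1


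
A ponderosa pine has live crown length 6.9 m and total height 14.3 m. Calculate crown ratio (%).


Formula: Crown Ratio = (Crown Length / Total Height) * 100
CR = (6.9 m / 14.3 m) * 100
CR = 0.4825 * 100 = 48.3%

48.3


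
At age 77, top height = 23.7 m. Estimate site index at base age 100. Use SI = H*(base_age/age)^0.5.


Formula: SI = H_dom * (base_age / age)^0.5
Age ratio = 100 / 77 = 1.2987
sqrt(age_ratio) = 1.13961
SI = 23.7 * 1.13961 = 27.0 m

27.0


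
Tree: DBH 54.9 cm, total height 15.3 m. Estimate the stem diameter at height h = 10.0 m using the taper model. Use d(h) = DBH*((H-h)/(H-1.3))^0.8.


Taper: d(h) = DBH * ((H - h) / (H - 1.3))^0.8
Numerator = H - h = 15.3 - 10.0 = 5.3 m
Denominator = H - 1.3 = 15.3 - 1.3 = 14.0 m
Ratio = 5.3 / 14.0 = 0.37857
d = 54.9 * 0.37857^0.8 = 25.2 cm

25.2


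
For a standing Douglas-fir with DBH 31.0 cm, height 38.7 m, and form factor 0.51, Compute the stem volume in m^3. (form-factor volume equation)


Formula: V = pi * (DBH/200)^2 * H * ff
Radius = DBH/200 = 31.0/200 = 0.155 m
Radius^2 = 0.155^2 = 0.024025 m^2
V = pi * 0.024025 * 38.7 * 0.51
V = 1.49 m^3

1.49


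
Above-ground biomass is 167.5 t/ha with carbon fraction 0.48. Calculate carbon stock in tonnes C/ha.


Formula: Carbon Stock = Biomass * Carbon Fraction
C = 167.5 t/ha * 0.48
C = 80.4 t C/ha

80.4


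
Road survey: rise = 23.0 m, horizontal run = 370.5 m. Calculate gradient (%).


Formula: Gradient = rise / run * 100
Gradient = 23.0 / 370.5 * 100 = 6.2%

6.2


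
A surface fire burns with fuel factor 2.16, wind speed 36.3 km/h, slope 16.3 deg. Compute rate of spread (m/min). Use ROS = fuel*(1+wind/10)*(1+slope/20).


Formula: ROS = fuel * (1 + wind/10) * (1 + slope/20)
Wind factor = 1 + 36.3/10 = 4.63
Slope factor = 1 + 16.3/20 = 1.815
ROS = 2.16 * 4.63 * 1.815 = 18.15 m/min

18.15


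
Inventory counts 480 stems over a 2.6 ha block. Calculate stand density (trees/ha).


Formula: Stand Density = N_trees / Area_ha
Density = 480 trees / 2.6 ha
Density = 185 trees/ha

185


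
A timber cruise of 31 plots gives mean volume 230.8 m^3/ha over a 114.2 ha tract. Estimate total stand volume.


Formula: Total Volume = Mean Volume per ha * Total Area
Total Volume = 230.8 m^3/ha * 114.2 ha
Total Volume = 26357 m^3

26357


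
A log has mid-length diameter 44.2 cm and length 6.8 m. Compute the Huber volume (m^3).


Huber: V = Am * L,  Am = pi*(Dm/200)^2
Am = pi*(44.2/200)^2 = 0.153439 m^2
V = 0.153439*6.8 = 1.0434 m^3

1.0434


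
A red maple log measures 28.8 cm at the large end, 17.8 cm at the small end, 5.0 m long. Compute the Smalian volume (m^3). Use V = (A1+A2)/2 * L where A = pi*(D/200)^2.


Smalian: V = (A1 + A2)/2 * L,  A = pi*(D/200)^2
A1 = pi*(28.8/200)^2 = 0.065144 m^2
A2 = pi*(17.8/200)^2 = 0.024885 m^2
V = (0.065144+0.024885)/2*5.0 = 0.2251 m^3

0.2251


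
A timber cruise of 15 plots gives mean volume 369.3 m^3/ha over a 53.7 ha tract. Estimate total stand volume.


Formula: Total Volume = Mean Volume per ha * Total Area
Total Volume = 369.3 m^3/ha * 53.7 ha
Total Volume = 19831 m^3

19831


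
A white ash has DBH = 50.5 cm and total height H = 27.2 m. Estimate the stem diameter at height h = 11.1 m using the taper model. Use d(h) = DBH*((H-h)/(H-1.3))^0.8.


Taper: d(h) = DBH * ((H - h) / (H - 1.3))^0.8
Numerator = H - h = 27.2 - 11.1 = 16.1 m
Denominator = H - 1.3 = 27.2 - 1.3 = 25.9 m
Ratio = 16.1 / 25.9 = 0.62162
d = 50.5 * 0.62162^0.8 = 34.5 cm

34.5


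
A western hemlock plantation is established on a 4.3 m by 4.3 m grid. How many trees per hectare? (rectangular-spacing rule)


Formula: TPH = 10000 m^2/ha / (spacing_x * spacing_y)
Area per tree = 4.3 m * 4.3 m = 18.49 m^2
TPH = 10000 / 18.49 = 541 trees/ha

541


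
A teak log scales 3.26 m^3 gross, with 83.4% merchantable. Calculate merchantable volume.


Formula: MV = V_total * (merchantable_pct / 100)
Merchantable fraction = 83.4% / 100 = 0.834
MV = 3.26 m^3 * 0.834 = 2.719 m^3

2.719


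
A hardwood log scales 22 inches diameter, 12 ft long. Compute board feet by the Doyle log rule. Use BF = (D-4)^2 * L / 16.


Doyle: BF = (D - 4)^2 * L / 16
Adjusted diameter = 22 - 4 = 18 in
(D-4)^2 = 18^2 = 324
BF = 324 * 12 / 16 = 243 BF

243


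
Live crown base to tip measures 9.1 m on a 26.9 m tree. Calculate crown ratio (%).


Formula: Crown Ratio = (Crown Length / Total Height) * 100
CR = (9.1 m / 26.9 m) * 100
CR = 0.3383 * 100 = 33.8%

33.8


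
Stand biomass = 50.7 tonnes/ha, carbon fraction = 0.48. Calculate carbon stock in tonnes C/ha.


Formula: Carbon Stock = Biomass * Carbon Fraction
C = 50.7 t/ha * 0.48
C = 24.3 t C/ha

24.3


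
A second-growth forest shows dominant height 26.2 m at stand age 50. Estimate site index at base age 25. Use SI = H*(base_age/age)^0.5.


Formula: SI = H_dom * (base_age / age)^0.5
Age ratio = 25 / 50 = 0.5
sqrt(age_ratio) = 0.70711
SI = 26.2 * 0.70711 = 18.5 m

18.5


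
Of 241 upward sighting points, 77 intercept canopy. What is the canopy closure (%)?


Formula: Canopy closure = covered points / total points * 100
Closure = 77 / 241 * 100
Closure = 0.3195 * 100 = 32.0%

32.0


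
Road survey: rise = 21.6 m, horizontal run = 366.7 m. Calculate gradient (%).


Formula: Gradient = rise / run * 100
Gradient = 21.6 / 366.7 * 100 = 5.9%

5.9


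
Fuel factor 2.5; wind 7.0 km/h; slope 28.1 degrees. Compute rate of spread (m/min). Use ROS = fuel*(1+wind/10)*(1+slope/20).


Formula: ROS = fuel * (1 + wind/10) * (1 + slope/20)
Wind factor = 1 + 7.0/10 = 1.7
Slope factor = 1 + 28.1/20 = 2.405
ROS = 2.5 * 1.7 * 2.405 = 10.22 m/min

10.22


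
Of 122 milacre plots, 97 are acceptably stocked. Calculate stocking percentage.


Formula: Stocking % = stocked plots / total plots * 100
Stocking = 97 / 122 * 100
Stocking = 0.7951 * 100 = 79.5%

79.5


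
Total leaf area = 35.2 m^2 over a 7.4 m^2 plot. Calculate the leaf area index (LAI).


Formula: LAI = total leaf area / ground area  (dimensionless)
LAI = 35.2 m^2 / 7.4 m^2
LAI = 4.76

4.76


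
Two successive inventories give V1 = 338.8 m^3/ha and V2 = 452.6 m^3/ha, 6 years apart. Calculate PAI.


Formula: PAI = (V_T2 - V_T1) / (T2 - T1)
Volume increment = 452.6 - 338.8 = 113.8 m^3/ha
PAI = 113.8 / 6 = 18.97 m^3/ha/year

18.97


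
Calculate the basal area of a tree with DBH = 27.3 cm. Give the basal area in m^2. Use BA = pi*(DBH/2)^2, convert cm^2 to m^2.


Formula: BA = pi * (DBH/2)^2 / 10000  (cm^2 to m^2)
Radius = DBH/2 = 27.3/2 = 13.65 cm
BA = pi * 13.65^2 / 10000
   = 585.3494 cm^2 / 10000
   = 0.0585 m^2

0.0585


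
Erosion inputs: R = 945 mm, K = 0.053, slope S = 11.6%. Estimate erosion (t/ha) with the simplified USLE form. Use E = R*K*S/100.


Formula: E = R * K * S / 100  (simplified USLE)
R * K = 945 * 0.053 = 50.085
E = 50.085 * 11.6 / 100 = 5.81 t/ha

5.81


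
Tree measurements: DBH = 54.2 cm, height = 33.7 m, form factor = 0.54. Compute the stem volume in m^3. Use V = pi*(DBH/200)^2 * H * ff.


Formula: V = pi * (DBH/200)^2 * H * ff
Radius = DBH/200 = 54.2/200 = 0.271 m
Radius^2 = 0.271^2 = 0.073441 m^2
V = pi * 0.073441 * 33.7 * 0.54
V = 4.199 m^3

4.199


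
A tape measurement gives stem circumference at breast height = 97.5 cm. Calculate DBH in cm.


Formula: DBH = C / pi
DBH = 97.5 / pi
pi = 3.14159...
DBH = 31.0 cm

31.0


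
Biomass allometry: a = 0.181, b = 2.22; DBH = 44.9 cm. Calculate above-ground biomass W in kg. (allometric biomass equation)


Formula: W = a * DBH^b  (allometric power law)
DBH^b = 44.9^2.22 = 4655.7203
W = 0.181 * 4655.7203 = 842.7 kg

842.7


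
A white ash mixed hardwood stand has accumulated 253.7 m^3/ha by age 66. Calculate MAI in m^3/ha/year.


Formula: MAI = Total Volume / Stand Age
MAI = 253.7 m^3/ha / 66 years
MAI = 3.84 m^3/ha/year

3.84


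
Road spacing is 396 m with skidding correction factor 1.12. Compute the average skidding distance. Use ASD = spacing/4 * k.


Formula: ASD = (spacing / 4) * correction
Uncorrected distance = spacing / 4 = 396 / 4 = 99 m
ASD = 99 * 1.12 = 111 m

111


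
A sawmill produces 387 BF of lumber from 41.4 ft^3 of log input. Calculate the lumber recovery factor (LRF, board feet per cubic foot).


Formula: LRF = Lumber Output (BF) / Log Input (ft^3)
LRF = 387 BF / 41.4 ft^3
LRF = 9.35 BF/ft^3

9.35


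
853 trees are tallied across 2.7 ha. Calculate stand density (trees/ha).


Formula: Stand Density = N_trees / Area_ha
Density = 853 trees / 2.7 ha
Density = 316 trees/ha

316


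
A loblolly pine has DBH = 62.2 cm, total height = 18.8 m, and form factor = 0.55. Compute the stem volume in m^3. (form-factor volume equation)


Formula: V = pi * (DBH/200)^2 * H * ff
Radius = DBH/200 = 62.2/200 = 0.311 m
Radius^2 = 0.311^2 = 0.096721 m^2
V = pi * 0.096721 * 18.8 * 0.55
V = 3.142 m^3

3.142


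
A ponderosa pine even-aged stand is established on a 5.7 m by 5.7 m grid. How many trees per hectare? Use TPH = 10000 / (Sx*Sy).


Formula: TPH = 10000 m^2/ha / (spacing_x * spacing_y)
Area per tree = 5.7 m * 5.7 m = 32.49 m^2
TPH = 10000 / 32.49 = 308 trees/ha

308


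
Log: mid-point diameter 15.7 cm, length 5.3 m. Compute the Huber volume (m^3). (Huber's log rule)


Huber: V = Am * L,  Am = pi*(Dm/200)^2
Am = pi*(15.7/200)^2 = 0.019359 m^2
V = 0.019359*5.3 = 0.1026 m^3

0.1026


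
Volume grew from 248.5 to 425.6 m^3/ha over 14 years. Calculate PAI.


Formula: PAI = (V_T2 - V_T1) / (T2 - T1)
Volume increment = 425.6 - 248.5 = 177.1 m^3/ha
PAI = 177.1 / 14 = 12.65 m^3/ha/year

12.65


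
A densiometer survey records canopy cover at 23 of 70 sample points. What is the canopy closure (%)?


Formula: Canopy closure = covered points / total points * 100
Closure = 23 / 70 * 100
Closure = 0.3286 * 100 = 32.9%

32.9


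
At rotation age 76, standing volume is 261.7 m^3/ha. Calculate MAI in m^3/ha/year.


Formula: MAI = Total Volume / Stand Age
MAI = 261.7 m^3/ha / 76 years
MAI = 3.44 m^3/ha/year

3.44


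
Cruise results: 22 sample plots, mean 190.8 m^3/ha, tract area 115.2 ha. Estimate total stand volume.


Formula: Total Volume = Mean Volume per ha * Total Area
Total Volume = 190.8 m^3/ha * 115.2 ha
Total Volume = 21980 m^3

21980


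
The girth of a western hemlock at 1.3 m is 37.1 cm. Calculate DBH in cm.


Formula: DBH = C / pi
DBH = 37.1 / pi
pi = 3.14159...
DBH = 11.8 cm

11.8


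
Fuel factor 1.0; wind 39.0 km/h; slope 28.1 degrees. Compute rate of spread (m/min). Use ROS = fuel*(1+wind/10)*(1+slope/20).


Formula: ROS = fuel * (1 + wind/10) * (1 + slope/20)
Wind factor = 1 + 39.0/10 = 4.9
Slope factor = 1 + 28.1/20 = 2.405
ROS = 1.0 * 4.9 * 2.405 = 11.78 m/min

11.78


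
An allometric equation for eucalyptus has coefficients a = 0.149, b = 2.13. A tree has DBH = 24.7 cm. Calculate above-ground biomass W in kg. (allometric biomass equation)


Formula: W = a * DBH^b  (allometric power law)
DBH^b = 24.7^2.13 = 925.6451
W = 0.149 * 925.6451 = 137.9 kg

137.9


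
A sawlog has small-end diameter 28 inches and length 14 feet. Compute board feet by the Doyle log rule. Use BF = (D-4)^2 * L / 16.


Doyle: BF = (D - 4)^2 * L / 16
Adjusted diameter = 28 - 4 = 24 in
(D-4)^2 = 24^2 = 576
BF = 576 * 14 / 16 = 504 BF

504


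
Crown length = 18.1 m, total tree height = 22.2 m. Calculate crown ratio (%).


Formula: Crown Ratio = (Crown Length / Total Height) * 100
CR = (18.1 m / 22.2 m) * 100
CR = 0.8153 * 100 = 81.5%

81.5


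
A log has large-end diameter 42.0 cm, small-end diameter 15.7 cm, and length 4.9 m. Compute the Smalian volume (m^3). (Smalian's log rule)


Smalian: V = (A1 + A2)/2 * L,  A = pi*(D/200)^2
A1 = pi*(42.0/200)^2 = 0.138544 m^2
A2 = pi*(15.7/200)^2 = 0.019359 m^2
V = (0.138544+0.019359)/2*4.9 = 0.3869 m^3

0.3869


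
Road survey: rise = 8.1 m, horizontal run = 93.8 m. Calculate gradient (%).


Formula: Gradient = rise / run * 100
Gradient = 8.1 / 93.8 * 100 = 8.6%

8.6


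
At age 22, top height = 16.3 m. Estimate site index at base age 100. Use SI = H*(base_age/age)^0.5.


Formula: SI = H_dom * (base_age / age)^0.5
Age ratio = 100 / 22 = 4.54545
sqrt(age_ratio) = 2.13201
SI = 16.3 * 2.13201 = 34.8 m

34.8


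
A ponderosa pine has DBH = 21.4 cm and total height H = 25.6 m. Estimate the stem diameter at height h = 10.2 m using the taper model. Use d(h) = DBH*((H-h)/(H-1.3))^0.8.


Taper: d(h) = DBH * ((H - h) / (H - 1.3))^0.8
Numerator = H - h = 25.6 - 10.2 = 15.4 m
Denominator = H - 1.3 = 25.6 - 1.3 = 24.3 m
Ratio = 15.4 / 24.3 = 0.63374
d = 21.4 * 0.63374^0.8 = 14.9 cm

14.9


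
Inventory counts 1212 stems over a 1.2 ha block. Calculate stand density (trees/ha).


Formula: Stand Density = N_trees / Area_ha
Density = 1212 trees / 1.2 ha
Density = 1010 trees/ha

1010


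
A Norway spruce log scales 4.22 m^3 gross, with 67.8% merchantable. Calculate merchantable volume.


Formula: MV = V_total * (merchantable_pct / 100)
Merchantable fraction = 67.8% / 100 = 0.678
MV = 4.22 m^3 * 0.678 = 2.861 m^3

2.861


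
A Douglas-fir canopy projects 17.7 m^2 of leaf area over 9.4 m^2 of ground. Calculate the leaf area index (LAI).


Formula: LAI = total leaf area / ground area  (dimensionless)
LAI = 17.7 m^2 / 9.4 m^2
LAI = 1.88

1.88


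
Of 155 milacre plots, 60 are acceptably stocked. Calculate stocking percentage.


Formula: Stocking % = stocked plots / total plots * 100
Stocking = 60 / 155 * 100
Stocking = 0.3871 * 100 = 38.7%

38.7


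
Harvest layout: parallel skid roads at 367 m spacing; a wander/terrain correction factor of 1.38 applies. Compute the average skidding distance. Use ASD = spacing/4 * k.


Formula: ASD = (spacing / 4) * correction
Uncorrected distance = spacing / 4 = 367 / 4 = 91.75 m
ASD = 91.75 * 1.38 = 127 m

127


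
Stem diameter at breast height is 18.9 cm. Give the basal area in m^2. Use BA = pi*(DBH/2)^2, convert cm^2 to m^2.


Formula: BA = pi * (DBH/2)^2 / 10000  (cm^2 to m^2)
Radius = DBH/2 = 18.9/2 = 9.45 cm
BA = pi * 9.45^2 / 10000
   = 280.5521 cm^2 / 10000
   = 0.0281 m^2

0.0281


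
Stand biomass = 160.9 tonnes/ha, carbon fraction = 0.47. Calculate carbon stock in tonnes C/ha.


Formula: Carbon Stock = Biomass * Carbon Fraction
C = 160.9 t/ha * 0.47
C = 75.6 t C/ha

75.6


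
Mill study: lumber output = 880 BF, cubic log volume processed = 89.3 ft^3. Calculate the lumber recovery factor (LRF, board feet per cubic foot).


Formula: LRF = Lumber Output (BF) / Log Input (ft^3)
LRF = 880 BF / 89.3 ft^3
LRF = 9.85 BF/ft^3

9.85


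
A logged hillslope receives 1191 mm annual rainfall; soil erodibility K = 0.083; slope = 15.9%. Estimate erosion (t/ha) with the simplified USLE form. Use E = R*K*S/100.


Formula: E = R * K * S / 100  (simplified USLE)
R * K = 1191 * 0.083 = 98.853
E = 98.853 * 15.9 / 100 = 15.72 t/ha

15.72


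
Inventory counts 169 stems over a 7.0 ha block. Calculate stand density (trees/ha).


Formula: Stand Density = N_trees / Area_ha
Density = 169 trees / 7.0 ha
Density = 24 trees/ha

24


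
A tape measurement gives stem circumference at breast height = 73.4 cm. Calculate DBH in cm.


Formula: DBH = C / pi
DBH = 73.4 / pi
pi = 3.14159...
DBH = 23.4 cm

23.4


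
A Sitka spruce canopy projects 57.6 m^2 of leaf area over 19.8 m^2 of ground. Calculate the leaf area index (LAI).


Formula: LAI = total leaf area / ground area  (dimensionless)
LAI = 57.6 m^2 / 19.8 m^2
LAI = 2.91

2.91


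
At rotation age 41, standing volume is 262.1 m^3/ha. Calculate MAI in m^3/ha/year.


Formula: MAI = Total Volume / Stand Age
MAI = 262.1 m^3/ha / 41 years
MAI = 6.39 m^3/ha/year

6.39


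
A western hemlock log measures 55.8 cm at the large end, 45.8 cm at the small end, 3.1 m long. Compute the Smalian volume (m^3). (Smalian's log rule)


Smalian: V = (A1 + A2)/2 * L,  A = pi*(D/200)^2
A1 = pi*(55.8/200)^2 = 0.244545 m^2
A2 = pi*(45.8/200)^2 = 0.164748 m^2
V = (0.244545+0.164748)/2*3.1 = 0.6344 m^3

0.6344


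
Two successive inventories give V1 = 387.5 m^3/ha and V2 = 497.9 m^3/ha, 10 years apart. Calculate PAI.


Formula: PAI = (V_T2 - V_T1) / (T2 - T1)
Volume increment = 497.9 - 387.5 = 110.4 m^3/ha
PAI = 110.4 / 10 = 11.04 m^3/ha/year

11.04


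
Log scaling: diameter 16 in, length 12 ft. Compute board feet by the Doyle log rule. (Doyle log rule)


Doyle: BF = (D - 4)^2 * L / 16
Adjusted diameter = 16 - 4 = 12 in
(D-4)^2 = 12^2 = 144
BF = 144 * 12 / 16 = 108 BF

108


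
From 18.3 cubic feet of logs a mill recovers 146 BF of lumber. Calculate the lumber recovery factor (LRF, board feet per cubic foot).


Formula: LRF = Lumber Output (BF) / Log Input (ft^3)
LRF = 146 BF / 18.3 ft^3
LRF = 7.98 BF/ft^3

7.98


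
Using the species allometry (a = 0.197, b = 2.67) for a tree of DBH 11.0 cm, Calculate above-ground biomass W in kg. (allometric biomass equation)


Formula: W = a * DBH^b  (allometric power law)
DBH^b = 11.0^2.67 = 603.2794
W = 0.197 * 603.2794 = 118.8 kg

118.8


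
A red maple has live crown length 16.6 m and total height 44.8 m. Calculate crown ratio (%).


Formula: Crown Ratio = (Crown Length / Total Height) * 100
CR = (16.6 m / 44.8 m) * 100
CR = 0.3705 * 100 = 37.1%

37.1


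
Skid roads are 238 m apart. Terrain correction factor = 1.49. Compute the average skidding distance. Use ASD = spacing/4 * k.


Formula: ASD = (spacing / 4) * correction
Uncorrected distance = spacing / 4 = 238 / 4 = 59.5 m
ASD = 59.5 * 1.49 = 89 m

89


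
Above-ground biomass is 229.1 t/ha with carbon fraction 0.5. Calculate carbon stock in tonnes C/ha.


Formula: Carbon Stock = Biomass * Carbon Fraction
C = 229.1 t/ha * 0.5
C = 114.6 t C/ha

114.6


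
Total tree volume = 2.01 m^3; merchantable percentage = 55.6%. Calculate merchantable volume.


Formula: MV = V_total * (merchantable_pct / 100)
Merchantable fraction = 55.6% / 100 = 0.556
MV = 2.01 m^3 * 0.556 = 1.118 m^3

1.118


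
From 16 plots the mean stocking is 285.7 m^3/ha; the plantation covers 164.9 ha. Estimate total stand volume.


Formula: Total Volume = Mean Volume per ha * Total Area
Total Volume = 285.7 m^3/ha * 164.9 ha
Total Volume = 47112 m^3

47112


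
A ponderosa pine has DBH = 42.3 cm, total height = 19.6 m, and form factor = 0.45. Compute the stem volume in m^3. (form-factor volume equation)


Formula: V = pi * (DBH/200)^2 * H * ff
Radius = DBH/200 = 42.3/200 = 0.2115 m
Radius^2 = 0.2115^2 = 0.04473225 m^2
V = pi * 0.04473225 * 19.6 * 0.45
V = 1.239 m^3

1.239


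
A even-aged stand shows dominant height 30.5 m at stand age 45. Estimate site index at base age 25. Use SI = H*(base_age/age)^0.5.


Formula: SI = H_dom * (base_age / age)^0.5
Age ratio = 25 / 45 = 0.55556
sqrt(age_ratio) = 0.74536
SI = 30.5 * 0.74536 = 22.7 m

22.7


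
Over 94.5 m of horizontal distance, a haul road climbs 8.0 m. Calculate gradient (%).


Formula: Gradient = rise / run * 100
Gradient = 8.0 / 94.5 * 100 = 8.5%

8.5


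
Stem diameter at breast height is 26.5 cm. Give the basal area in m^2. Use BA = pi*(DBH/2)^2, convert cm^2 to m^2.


Formula: BA = pi * (DBH/2)^2 / 10000  (cm^2 to m^2)
Radius = DBH/2 = 26.5/2 = 13.25 cm
BA = pi * 13.25^2 / 10000
   = 551.5459 cm^2 / 10000
   = 0.0552 m^2

0.0552
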